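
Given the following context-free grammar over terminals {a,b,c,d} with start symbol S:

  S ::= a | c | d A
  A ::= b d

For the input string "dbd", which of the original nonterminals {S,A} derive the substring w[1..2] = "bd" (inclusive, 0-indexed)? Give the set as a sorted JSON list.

Convert to CNF:
  S -> T1 A | a | c
  A -> T0 T1
  T0 -> b
  T1 -> d

CYK fill — only the sub-triangle for w[1..2]:
  [1..1]={T0}  "b"  orig:{}
  [2..2]={T1}  "d"  orig:{}
  [1..2]={A}  "bd"

Original NTs in T[1,2] deriving "bd": ["A"]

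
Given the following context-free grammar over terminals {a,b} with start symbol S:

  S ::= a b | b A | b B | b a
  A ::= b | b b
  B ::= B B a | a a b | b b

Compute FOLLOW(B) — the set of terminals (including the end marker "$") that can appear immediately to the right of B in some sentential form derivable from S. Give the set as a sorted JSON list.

Compute FIRST by fixpoint:
round 1:
  A via A→b: +{b}
  B via B→a a b: +{a}
  B via B→b b: +{b}
  S via S→a b: +{a}
  S via S→b A: +{b}
  FIRST(S)={a,b}  FIRST(A)={b}  FIRST(B)={a,b}
round 2: done
  FIRST(S)={a,b}  FIRST(A)={b}  FIRST(B)={a,b}

Compute FOLLOW by fixpoint:
seed FOLLOW(S) with $
[1]
  B→B B a: FOLLOW(B) ⊇ FIRST(B) = {a,b}; new: +{a,b}
  S→b A: FOLLOW(A) ⊇ FOLLOW(S) ⊇ {$}; new: +{$}
  S→b B: FOLLOW(B) ⊇ FOLLOW(S) ⊇ {$}; new: +{$}
  FOLLOW[S]={$}  FOLLOW[A]={$}  FOLLOW[B]={$,a,b}
[2] done
  FOLLOW[S]={$}  FOLLOW[A]={$}  FOLLOW[B]={$,a,b}

FOLLOW(B) = ["$", "a", "b"]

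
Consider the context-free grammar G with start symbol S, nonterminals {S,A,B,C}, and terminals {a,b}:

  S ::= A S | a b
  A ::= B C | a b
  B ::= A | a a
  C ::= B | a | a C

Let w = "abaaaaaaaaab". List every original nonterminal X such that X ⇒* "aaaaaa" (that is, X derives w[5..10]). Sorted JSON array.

CNF form of G:
  S -> A S | T0 T1
  A -> B C | T0 T1
  B -> B C | T0 T0 | T0 T1
  C -> B C | T0 C | T0 T0 | T0 T1 | a
  T0 -> a
  T1 -> b

CYK fill (cells [i..j] with 5 ≤ i ≤ j ≤ 10 only):
  [5..5]={C,T0}  "a"  orig:{C}
  [6..6]={C,T0}  "a"  orig:{C}
  [7..7]={C,T0}  "a"  orig:{C}
  [8..8]={C,T0}  "a"  orig:{C}
  [9..9]={C,T0}  "a"  orig:{C}
  [10..10]={C,T0}  "a"  orig:{C}
  [5..6]={B,C}  "aa"
  [6..7]={B,C}  "aa"
  [7..8]={B,C}  "aa"
  [8..9]={B,C}  "aa"
  [9..10]={B,C}  "aa"
  [5..7]={A,B,C}  "aaa"
  [6..8]={A,B,C}  "aaa"
  [7..9]={A,B,C}  "aaa"
  [8..10]={A,B,C}  "aaa"
  [5..8]={A,B,C}  "aaaa"
  [6..9]={A,B,C}  "aaaa"
  [7..10]={A,B,C}  "aaaa"
  [5..9]={A,B,C}  "aaaaa"
  [6..10]={A,B,C}  "aaaaa"
  [5..10]={A,B,C}  "aaaaaa"

Original NTs in T[5,10] deriving "aaaaaa": ["A", "B", "C"]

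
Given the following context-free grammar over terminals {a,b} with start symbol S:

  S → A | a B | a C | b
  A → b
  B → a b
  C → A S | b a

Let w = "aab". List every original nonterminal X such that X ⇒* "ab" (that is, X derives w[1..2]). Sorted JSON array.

CNF form of G:
  S -> T0 B | T0 C | b
  A -> b
  B -> T0 T1
  C -> A S | T1 T0
  T0 -> a
  T1 -> b

Fill CYK table bottom-up — only the sub-triangle for w[1..2]:
  [1..1]={T0}  "a"  orig:{}
  [2..2]={A,S,T1}  "b"  orig:{A,S}
  [1..2]={B}  "ab"

Original NTs in T[1,2] deriving "ab": ["B"]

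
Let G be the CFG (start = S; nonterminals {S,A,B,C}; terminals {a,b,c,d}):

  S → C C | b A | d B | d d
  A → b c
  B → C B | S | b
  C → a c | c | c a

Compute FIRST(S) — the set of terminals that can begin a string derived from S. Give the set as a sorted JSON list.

FIRST iteration:
pass 1:
  A via A→b c: +{b}
  B via B→b: +{b}
  C via C→a c: +{a}
  C via C→c: +{c}
  S via S→C C: +{a,c}
  S via S→b A: +{b}
  S via S→d B: +{d}
  S: {a,b,c,d}  A: {b}  B: {b}  C: {a,c}
pass 2:
  B via B→C B: +{a,c}
  B via B→S: +{d}
  S: {a,b,c,d}  A: {b}  B: {a,b,c,d}  C: {a,c}
pass 3: done
  S: {a,b,c,d}  A: {b}  B: {a,b,c,d}  C: {a,c}

FIRST(S) = ["a", "b", "c", "d"]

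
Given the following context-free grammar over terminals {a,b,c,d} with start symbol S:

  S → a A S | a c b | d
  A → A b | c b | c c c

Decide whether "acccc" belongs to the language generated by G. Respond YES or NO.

Convert to CNF:
  S -> T2 X4 | T2 X5 | d
  A -> A T0 | T1 T0 | T1 X3
  T0 -> b
  T1 -> c
  T2 -> a
  X3 -> T1 T1
  X4 -> A S
  X5 -> T1 T0

CYK fill:
  cell(0,0) a: {T2}  orig:{}
  cell(1,1) c: {T1}  orig:{}
  cell(2,2) c: {T1}  orig:{}
  cell(3,3) c: {T1}  orig:{}
  cell(4,4) c: {T1}  orig:{}
  cell(0,1) ac: ∅
  cell(1,2) cc: {X3}  orig:{}
  cell(2,3) cc: {X3}  orig:{}
  cell(3,4) cc: {X3}  orig:{}
  cell(0,2) acc: ∅
  cell(1,3) ccc: {A}
  cell(2,4) ccc: {A}
  cell(0,3) accc: ∅
  cell(1,4) cccc: ∅
  cell(0,4) acccc: ∅

S ∉ T[0,4] ⇒ NO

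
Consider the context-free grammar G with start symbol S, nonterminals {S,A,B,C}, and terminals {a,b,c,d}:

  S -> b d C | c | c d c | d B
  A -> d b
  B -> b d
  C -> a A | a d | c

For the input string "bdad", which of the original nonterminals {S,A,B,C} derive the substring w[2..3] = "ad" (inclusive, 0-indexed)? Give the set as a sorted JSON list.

Convert to CNF:
  S -> T0 B | T1 X4 | T3 X5 | c
  A -> T0 T1
  B -> T1 T0
  C -> T2 A | T2 T0 | c
  T0 -> d
  T1 -> b
  T2 -> a
  T3 -> c
  X4 -> T0 C
  X5 -> T0 T3

CYK table (by increasing span), restricted to cells inside w[2..3]:
  [2..2]={T2}  "a"  orig:{}
  [3..3]={T0}  "d"  orig:{}
  [2..3]={C}  "ad"

Original NTs in T[2,3] deriving "ad": ["C"]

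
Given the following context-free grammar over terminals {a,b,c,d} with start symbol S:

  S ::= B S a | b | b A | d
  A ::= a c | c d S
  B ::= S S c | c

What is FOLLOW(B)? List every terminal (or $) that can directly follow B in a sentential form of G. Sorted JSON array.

FIRST sets, iterate to fixpoint:
round 1:
  A via A→a c: +{a}
  A via A→c d S: +{c}
  B via B→c: +{c}
  S via S→B S a: +{c}
  S via S→b: +{b}
  S via S→d: +{d}
  S: {b,c,d}  A: {a,c}  B: {c}
round 2:
  B via B→S S c: +{b,d}
  S: {b,c,d}  A: {a,c}  B: {b,c,d}
round 3: (stable)
  S: {b,c,d}  A: {a,c}  B: {b,c,d}

FOLLOW sets:
FOLLOW(S) := {$}
[1]
  B→S S c: FOLLOW(S) ⊇ FIRST(S) = {b,c,d}; new: +{b,c,d}
  S→B S a: FOLLOW(B) ⊇ FIRST(S) = {b,c,d}; new: +{b,c,d}
  S→B S a: FOLLOW(S) ⊇ FIRST(a) = {a}; new: +{a}
  S→b A: FOLLOW(A) ⊇ FOLLOW(S) ⊇ {$,a,b,c,d}; new: +{$,a,b,c,d}
  FOLLOW[S]={$,a,b,c,d}  FOLLOW[A]={$,a,b,c,d}  FOLLOW[B]={b,c,d}
[2] — fixpoint
  FOLLOW[S]={$,a,b,c,d}  FOLLOW[A]={$,a,b,c,d}  FOLLOW[B]={b,c,d}

FOLLOW(B) = ["b", "c", "d"]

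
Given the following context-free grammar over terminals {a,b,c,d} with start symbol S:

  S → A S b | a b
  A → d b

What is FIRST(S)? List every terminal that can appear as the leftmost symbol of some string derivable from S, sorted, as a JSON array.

FIRST iteration:
round 1:
  A via A→d b: +{d}
  S via S→A S b: +{d}
  S via S→a b: +{a}
  S: {a,d}  A: {d}
round 2: — fixpoint
  S: {a,d}  A: {d}

FIRST(S) = ["a", "d"]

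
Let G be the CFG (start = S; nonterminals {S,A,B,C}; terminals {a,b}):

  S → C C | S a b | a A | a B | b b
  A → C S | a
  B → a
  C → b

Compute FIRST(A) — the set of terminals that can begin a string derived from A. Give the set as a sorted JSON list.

FIRST sets, iterate to fixpoint:
pass 1:
  A via A→a: +{a}
  B via B→a: +{a}
  C via C→b: +{b}
  S via S→C C: +{b}
  S via S→a A: +{a}
  FIRST[S]={a,b}  FIRST[A]={a}  FIRST[B]={a}  FIRST[C]={b}
pass 2:
  A via A→C S: +{b}
  FIRST[S]={a,b}  FIRST[A]={a,b}  FIRST[B]={a}  FIRST[C]={b}
pass 3: — fixpoint
  FIRST[S]={a,b}  FIRST[A]={a,b}  FIRST[B]={a}  FIRST[C]={b}

FIRST(A) = ["a", "b"]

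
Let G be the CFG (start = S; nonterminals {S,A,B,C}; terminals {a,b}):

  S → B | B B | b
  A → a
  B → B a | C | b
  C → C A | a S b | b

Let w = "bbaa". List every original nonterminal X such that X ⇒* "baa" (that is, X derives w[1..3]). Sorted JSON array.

Convert to CNF:
  S -> B B | B T0 | C A | T0 X4 | b
  A -> a
  B -> B T0 | C A | T0 X2 | b
  C -> C A | T0 X3 | b
  T0 -> a
  T1 -> b
  X2 -> S T1
  X3 -> S T1
  X4 -> S T1

CYK fill, restricted to cells inside w[1..3]:
  [1..1]={B,C,S,T1}  "b"  orig:{B,C,S}
  [2..2]={A,T0}  "a"  orig:{A}
  [3..3]={A,T0}  "a"  orig:{A}
  [1..2]={B,C,S}  "ba"
  [2..3]=∅  "aa"
  [1..3]={B,C,S}  "baa"

Original NTs in T[1,3] deriving "baa": ["B", "C", "S"]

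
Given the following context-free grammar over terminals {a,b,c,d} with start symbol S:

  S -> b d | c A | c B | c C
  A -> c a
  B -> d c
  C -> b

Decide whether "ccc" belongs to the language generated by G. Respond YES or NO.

Convert to CNF:
  S -> T0 A | T0 B | T0 C | T3 T2
  A -> T0 T1
  B -> T2 T0
  C -> b
  T0 -> c
  T1 -> a
  T2 -> d
  T3 -> b

CYK fill:
  cell(0,0) c: {T0}  orig:{}
  cell(1,1) c: {T0}  orig:{}
  cell(2,2) c: {T0}  orig:{}
  cell(0,1) cc: ∅
  cell(1,2) cc: ∅
  cell(0,2) ccc: ∅

S ∉ T[0,2] ⇒ NO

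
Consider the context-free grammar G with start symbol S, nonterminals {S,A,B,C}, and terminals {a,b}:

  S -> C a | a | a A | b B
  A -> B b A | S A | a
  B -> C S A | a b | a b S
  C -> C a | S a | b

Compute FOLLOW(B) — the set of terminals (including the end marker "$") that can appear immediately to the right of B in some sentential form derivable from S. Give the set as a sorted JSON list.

FIRST iteration:
pass 1:
  A via A→a: +{a}
  B via B→a b: +{a}
  C via C→b: +{b}
  S via S→C a: +{b}
  S via S→a: +{a}
  FIRST[S]={a,b}  FIRST[A]={a}  FIRST[B]={a}  FIRST[C]={b}
pass 2:
  A via A→S A: +{b}
  B via B→C S A: +{b}
  C via C→S a: +{a}
  FIRST[S]={a,b}  FIRST[A]={a,b}  FIRST[B]={a,b}  FIRST[C]={a,b}
pass 3: (no change)
  FIRST[S]={a,b}  FIRST[A]={a,b}  FIRST[B]={a,b}  FIRST[C]={a,b}

FOLLOW sets:
FOLLOW(S) := {$}
[1]
  A→B b A: FOLLOW(B) ⊇ FIRST(b) = {b}; new: +{b}
  A→S A: FOLLOW(S) ⊇ FIRST(A) = {a,b}; new: +{a,b}
  B→C S A: FOLLOW(C) ⊇ FIRST(S) = {a,b}; new: +{a,b}
  B→C S A: FOLLOW(A) ⊇ FOLLOW(B) ⊇ {b}; new: +{b}
  S→a A: FOLLOW(A) ⊇ FOLLOW(S) ⊇ {$,a,b}; new: +{$,a}
  S→b B: FOLLOW(B) ⊇ FOLLOW(S) ⊇ {$,a,b}; new: +{$,a}
  S: {$,a,b}  A: {$,a,b}  B: {$,a,b}  C: {a,b}
[2] — fixpoint
  S: {$,a,b}  A: {$,a,b}  B: {$,a,b}  C: {a,b}

FOLLOW(B) = ["$", "a", "b"]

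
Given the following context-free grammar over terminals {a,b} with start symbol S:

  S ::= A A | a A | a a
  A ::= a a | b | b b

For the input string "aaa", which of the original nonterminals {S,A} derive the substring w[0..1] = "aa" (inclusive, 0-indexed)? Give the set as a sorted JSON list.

Convert to CNF:
  S -> A A | T0 A | T0 T0
  A -> T0 T0 | T1 T1 | b
  T0 -> a
  T1 -> b

CYK fill (cells [i..j] with 0 ≤ i ≤ j ≤ 1 only):
  T[0,0] 'a' = {T0}  orig:{}
  T[1,1] 'a' = {T0}  orig:{}
  T[0,1] 'aa' = {A,S}

Original NTs in T[0,1] deriving "aa": ["A", "S"]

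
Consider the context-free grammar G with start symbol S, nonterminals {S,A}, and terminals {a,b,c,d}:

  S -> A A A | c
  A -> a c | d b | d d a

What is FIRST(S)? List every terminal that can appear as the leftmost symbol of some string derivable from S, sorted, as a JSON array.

FIRST sets, iterate to fixpoint:
pass 1:
  A via A→a c: +{a}
  A via A→d b: +{d}
  S via S→A A A: +{a,d}
  S via S→c: +{c}
  FIRST(S)={a,c,d}  FIRST(A)={a,d}
pass 2: — fixpoint
  FIRST(S)={a,c,d}  FIRST(A)={a,d}

FIRST(S) = ["a", "c", "d"]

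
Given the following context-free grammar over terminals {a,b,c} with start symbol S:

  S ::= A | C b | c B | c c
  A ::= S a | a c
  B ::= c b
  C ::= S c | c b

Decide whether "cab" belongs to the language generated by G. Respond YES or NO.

Convert to CNF:
  S -> C T2 | S T0 | T0 T1 | T1 B | T1 T1
  A -> S T0 | T0 T1
  B -> T1 T2
  C -> S T1 | T1 T2
  T0 -> a
  T1 -> c
  T2 -> b

CYK fill:
  cell(0,0) c: {T1}  orig:{}
  cell(1,1) a: {T0}  orig:{}
  cell(2,2) b: {T2}  orig:{}
  cell(0,1) ca: ∅
  cell(1,2) ab: ∅
  cell(0,2) cab: ∅

S ∉ T[0,2] ⇒ NO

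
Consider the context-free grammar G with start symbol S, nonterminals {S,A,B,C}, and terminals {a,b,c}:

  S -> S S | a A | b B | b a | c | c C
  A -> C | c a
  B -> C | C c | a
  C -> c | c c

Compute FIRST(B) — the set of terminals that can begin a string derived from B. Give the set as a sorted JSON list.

FIRST iteration:
iter 1:
  A via A→c a: +{c}
  B via B→a: +{a}
  C via C→c: +{c}
  S via S→a A: +{a}
  S via S→b B: +{b}
  S via S→c: +{c}
  FIRST[S]={a,b,c}  FIRST[A]={c}  FIRST[B]={a}  FIRST[C]={c}
iter 2:
  B via B→C: +{c}
  FIRST[S]={a,b,c}  FIRST[A]={c}  FIRST[B]={a,c}  FIRST[C]={c}
iter 3: — fixpoint
  FIRST[S]={a,b,c}  FIRST[A]={c}  FIRST[B]={a,c}  FIRST[C]={c}

FIRST(B) = ["a", "c"]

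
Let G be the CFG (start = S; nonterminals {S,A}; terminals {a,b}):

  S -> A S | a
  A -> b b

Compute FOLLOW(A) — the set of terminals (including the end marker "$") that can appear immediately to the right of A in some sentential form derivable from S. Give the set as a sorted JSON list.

FIRST iteration:
round 1:
  A via A→b b: +{b}
  S via S→A S: +{b}
  S via S→a: +{a}
  FIRST[S]={a,b}  FIRST[A]={b}
round 2: done
  FIRST[S]={a,b}  FIRST[A]={b}

FOLLOW sets:
FOLLOW(S) := {$}
iter 1:
  S→A S: FOLLOW(A) ⊇ FIRST(S) = {a,b}; new: +{a,b}
  FOLLOW[S]={$}  FOLLOW[A]={a,b}
iter 2: (no change)
  FOLLOW[S]={$}  FOLLOW[A]={a,b}

FOLLOW(A) = ["a", "b"]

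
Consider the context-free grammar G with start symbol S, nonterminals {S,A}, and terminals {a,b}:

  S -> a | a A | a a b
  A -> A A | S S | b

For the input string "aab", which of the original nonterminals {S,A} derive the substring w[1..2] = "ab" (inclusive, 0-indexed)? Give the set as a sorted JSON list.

CNF form of G:
  S -> T0 A | T0 X2 | a
  A -> A A | S S | b
  T0 -> a
  T1 -> b
  X2 -> T0 T1

CYK table (by increasing span) (cells [i..j] with 1 ≤ i ≤ j ≤ 2 only):
  T[1,1] 'a' = {S,T0}  orig:{S}
  T[2,2] 'b' = {A,T1}  orig:{A}
  T[1,2] 'ab' = {S,X2}  orig:{S}

Original NTs in T[1,2] deriving "ab": ["S"]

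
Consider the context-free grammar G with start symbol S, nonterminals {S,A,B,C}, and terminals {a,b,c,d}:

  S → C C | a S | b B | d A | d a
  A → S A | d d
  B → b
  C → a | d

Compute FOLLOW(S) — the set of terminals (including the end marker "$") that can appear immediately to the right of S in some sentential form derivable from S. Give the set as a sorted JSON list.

Compute FIRST by fixpoint:
round 1:
  A via A→d d: +{d}
  B via B→b: +{b}
  C via C→a: +{a}
  C via C→d: +{d}
  S via S→C C: +{a,d}
  S via S→b B: +{b}
  FIRST[S]={a,b,d}  FIRST[A]={d}  FIRST[B]={b}  FIRST[C]={a,d}
round 2:
  A via A→S A: +{a,b}
  FIRST[S]={a,b,d}  FIRST[A]={a,b,d}  FIRST[B]={b}  FIRST[C]={a,d}
round 3: — fixpoint
  FIRST[S]={a,b,d}  FIRST[A]={a,b,d}  FIRST[B]={b}  FIRST[C]={a,d}

FOLLOW sets:
FOLLOW(S) := {$}
iter 1:
  A→S A: FOLLOW(S) ⊇ FIRST(A) = {a,b,d}; new: +{a,b,d}
  S→C C: FOLLOW(C) ⊇ FIRST(C) = {a,d}; new: +{a,d}
  S→C C: FOLLOW(C) ⊇ FOLLOW(S) ⊇ {$,a,b,d}; new: +{$,b}
  S→b B: FOLLOW(B) ⊇ FOLLOW(S) ⊇ {$,a,b,d}; new: +{$,a,b,d}
  S→d A: FOLLOW(A) ⊇ FOLLOW(S) ⊇ {$,a,b,d}; new: +{$,a,b,d}
  S: {$,a,b,d}  A: {$,a,b,d}  B: {$,a,b,d}  C: {$,a,b,d}
iter 2: done
  S: {$,a,b,d}  A: {$,a,b,d}  B: {$,a,b,d}  C: {$,a,b,d}

FOLLOW(S) = ["$", "a", "b", "d"]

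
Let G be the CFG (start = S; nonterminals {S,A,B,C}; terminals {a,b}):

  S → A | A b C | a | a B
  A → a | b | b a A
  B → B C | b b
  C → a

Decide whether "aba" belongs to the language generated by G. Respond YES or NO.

CNF form of G:
  S -> A X3 | T0 X4 | T1 B | a | b
  A -> T0 X2 | a | b
  B -> B C | T0 T0
  C -> a
  T0 -> b
  T1 -> a
  X2 -> T1 A
  X3 -> T0 C
  X4 -> T1 A

Fill CYK table bottom-up:
  cell(0,0) a: {A,C,S,T1}  orig:{A,C,S}
  cell(1,1) b: {A,S,T0}  orig:{A,S}
  cell(2,2) a: {A,C,S,T1}  orig:{A,C,S}
  cell(0,1) ab: {X2,X4}  orig:{}
  cell(1,2) ba: {X3}  orig:{}
  cell(0,2) aba: {S}

S ∈ T[0,2] ⇒ YES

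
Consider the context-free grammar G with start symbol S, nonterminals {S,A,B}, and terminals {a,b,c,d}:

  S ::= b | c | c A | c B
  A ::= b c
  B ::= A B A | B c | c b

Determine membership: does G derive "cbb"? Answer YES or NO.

Convert to CNF:
  S -> T1 A | T1 B | b | c
  A -> T0 T1
  B -> A X2 | B T1 | T1 T0
  T0 -> b
  T1 -> c
  X2 -> B A

Fill CYK table bottom-up:
  [0..0]={S,T1}  "c"  orig:{S}
  [1..1]={S,T0}  "b"  orig:{S}
  [2..2]={S,T0}  "b"  orig:{S}
  [0..1]={B}  "cb"
  [1..2]=∅  "bb"
  [0..2]=∅  "cbb"

S ∉ T[0,2] ⇒ NO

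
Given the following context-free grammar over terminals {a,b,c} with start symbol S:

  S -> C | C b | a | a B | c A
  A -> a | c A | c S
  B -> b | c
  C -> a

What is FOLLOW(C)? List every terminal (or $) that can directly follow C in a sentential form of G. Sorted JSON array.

FIRST sets, iterate to fixpoint:
round 1:
  A via A→a: +{a}
  A via A→c A: +{c}
  B via B→b: +{b}
  B via B→c: +{c}
  C via C→a: +{a}
  S via S→C: +{a}
  S via S→c A: +{c}
  FIRST[S]={a,c}  FIRST[A]={a,c}  FIRST[B]={b,c}  FIRST[C]={a}
round 2: done
  FIRST[S]={a,c}  FIRST[A]={a,c}  FIRST[B]={b,c}  FIRST[C]={a}

Compute FOLLOW by fixpoint:
FOLLOW(S) := {$}
pass 1:
  S→C: FOLLOW(C) ⊇ FOLLOW(S) ⊇ {$}; new: +{$}
  S→C b: FOLLOW(C) ⊇ FIRST(b) = {b}; new: +{b}
  S→a B: FOLLOW(B) ⊇ FOLLOW(S) ⊇ {$}; new: +{$}
  S→c A: FOLLOW(A) ⊇ FOLLOW(S) ⊇ {$}; new: +{$}
  S: {$}  A: {$}  B: {$}  C: {$,b}
pass 2: done
  S: {$}  A: {$}  B: {$}  C: {$,b}

FOLLOW(C) = ["$", "b"]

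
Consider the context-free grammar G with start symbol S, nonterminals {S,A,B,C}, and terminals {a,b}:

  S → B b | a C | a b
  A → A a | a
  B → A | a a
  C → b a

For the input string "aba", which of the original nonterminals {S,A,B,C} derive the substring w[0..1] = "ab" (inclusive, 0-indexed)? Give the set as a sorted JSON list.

CNF form of G:
  S -> B T1 | T0 C | T0 T1
  A -> A T0 | a
  B -> A T0 | T0 T0 | a
  C -> T1 T0
  T0 -> a
  T1 -> b

Fill CYK table bottom-up — only the sub-triangle for w[0..1]:
  cell(0,0) a: {A,B,T0}  orig:{A,B}
  cell(1,1) b: {T1}  orig:{}
  cell(0,1) ab: {S}

Original NTs in T[0,1] deriving "ab": ["S"]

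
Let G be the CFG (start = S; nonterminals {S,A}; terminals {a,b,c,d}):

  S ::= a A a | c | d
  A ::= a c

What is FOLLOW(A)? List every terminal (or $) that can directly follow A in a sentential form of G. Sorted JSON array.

FIRST iteration:
round 1:
  A via A→a c: +{a}
  S via S→a A a: +{a}
  S via S→c: +{c}
  S via S→d: +{d}
  FIRST(S)={a,c,d}  FIRST(A)={a}
round 2: done
  FIRST(S)={a,c,d}  FIRST(A)={a}

FOLLOW sets:
initialize: $ ∈ FOLLOW(S)
round 1:
  S→a A a: FOLLOW(A) ⊇ FIRST(a) = {a}; new: +{a}
  FOLLOW(S)={$}  FOLLOW(A)={a}
round 2: — fixpoint
  FOLLOW(S)={$}  FOLLOW(A)={a}

FOLLOW(A) = ["a"]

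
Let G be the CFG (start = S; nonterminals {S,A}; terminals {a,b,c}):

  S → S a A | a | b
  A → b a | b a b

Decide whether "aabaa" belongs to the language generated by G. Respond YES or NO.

CNF form of G:
  S -> S X3 | a | b
  A -> T0 T1 | T0 X2
  T0 -> b
  T1 -> a
  X2 -> T1 T0
  X3 -> T1 A

Fill CYK table bottom-up:
  cell(0,0) a: {S,T1}  orig:{S}
  cell(1,1) a: {S,T1}  orig:{S}
  cell(2,2) b: {S,T0}  orig:{S}
  cell(3,3) a: {S,T1}  orig:{S}
  cell(4,4) a: {S,T1}  orig:{S}
  cell(0,1) aa: ∅
  cell(1,2) ab: {X2}  orig:{}
  cell(2,3) ba: {A}
  cell(3,4) aa: ∅
  cell(0,2) aab: ∅
  cell(1,3) aba: {X3}  orig:{}
  cell(2,4) baa: ∅
  cell(0,3) aaba: {S}
  cell(1,4) abaa: ∅
  cell(0,4) aabaa: ∅

S ∉ T[0,4] ⇒ NO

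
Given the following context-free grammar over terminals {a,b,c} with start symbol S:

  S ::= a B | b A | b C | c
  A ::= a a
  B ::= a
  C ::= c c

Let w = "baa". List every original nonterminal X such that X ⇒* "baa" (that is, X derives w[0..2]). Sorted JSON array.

Convert to CNF:
  S -> T0 B | T2 A | T2 C | c
  A -> T0 T0
  B -> a
  C -> T1 T1
  T0 -> a
  T1 -> c
  T2 -> b

CYK fill (cells [i..j] with 0 ≤ i ≤ j ≤ 2 only):
  [0..0]={T2}  "b"  orig:{}
  [1..1]={B,T0}  "a"  orig:{B}
  [2..2]={B,T0}  "a"  orig:{B}
  [0..1]=∅  "ba"
  [1..2]={A,S}  "aa"
  [0..2]={S}  "baa"

Original NTs in T[0,2] deriving "baa": ["S"]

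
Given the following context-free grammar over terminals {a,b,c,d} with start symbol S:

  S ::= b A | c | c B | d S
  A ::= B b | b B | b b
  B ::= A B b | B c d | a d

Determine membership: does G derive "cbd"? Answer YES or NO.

CNF form of G:
  S -> T0 A | T1 B | T2 S | c
  A -> B T0 | T0 B | T0 T0
  B -> A X4 | B X5 | T3 T2
  T0 -> b
  T1 -> c
  T2 -> d
  T3 -> a
  X4 -> B T0
  X5 -> T1 T2

Fill CYK table bottom-up:
  [0..0]={S,T1}  "c"  orig:{S}
  [1..1]={T0}  "b"  orig:{}
  [2..2]={T2}  "d"  orig:{}
  [0..1]=∅  "cb"
  [1..2]=∅  "bd"
  [0..2]=∅  "cbd"

S ∉ T[0,2] ⇒ NO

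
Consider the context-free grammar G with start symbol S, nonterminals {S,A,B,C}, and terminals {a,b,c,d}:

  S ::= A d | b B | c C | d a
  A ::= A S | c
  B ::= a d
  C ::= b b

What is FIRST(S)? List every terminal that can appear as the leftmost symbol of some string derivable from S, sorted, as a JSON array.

Compute FIRST by fixpoint:
round 1:
  A via A→c: +{c}
  B via B→a d: +{a}
  C via C→b b: +{b}
  S via S→A d: +{c}
  S via S→b B: +{b}
  S via S→d a: +{d}
  FIRST(S)={b,c,d}  FIRST(A)={c}  FIRST(B)={a}  FIRST(C)={b}
round 2: (no change)
  FIRST(S)={b,c,d}  FIRST(A)={c}  FIRST(B)={a}  FIRST(C)={b}

FIRST(S) = ["b", "c", "d"]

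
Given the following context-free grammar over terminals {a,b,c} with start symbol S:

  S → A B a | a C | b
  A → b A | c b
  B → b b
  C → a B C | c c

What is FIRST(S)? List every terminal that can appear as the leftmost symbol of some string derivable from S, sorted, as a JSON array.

Compute FIRST by fixpoint:
pass 1:
  A via A→b A: +{b}
  A via A→c b: +{c}
  B via B→b b: +{b}
  C via C→a B C: +{a}
  C via C→c c: +{c}
  S via S→A B a: +{b,c}
  S via S→a C: +{a}
  FIRST(S)={a,b,c}  FIRST(A)={b,c}  FIRST(B)={b}  FIRST(C)={a,c}
pass 2: — fixpoint
  FIRST(S)={a,b,c}  FIRST(A)={b,c}  FIRST(B)={b}  FIRST(C)={a,c}

FIRST(S) = ["a", "b", "c"]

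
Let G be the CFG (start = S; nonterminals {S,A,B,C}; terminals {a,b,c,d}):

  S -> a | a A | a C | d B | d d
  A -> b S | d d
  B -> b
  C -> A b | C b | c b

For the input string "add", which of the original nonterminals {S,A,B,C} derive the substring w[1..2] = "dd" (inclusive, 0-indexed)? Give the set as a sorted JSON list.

CNF form of G:
  S -> T1 B | T1 T1 | T3 A | T3 C | a
  A -> T0 S | T1 T1
  B -> b
  C -> A T0 | C T0 | T2 T0
  T0 -> b
  T1 -> d
  T2 -> c
  T3 -> a

CYK fill, restricted to cells inside w[1..2]:
  [1..1]={T1}  "d"  orig:{}
  [2..2]={T1}  "d"  orig:{}
  [1..2]={A,S}  "dd"

Original NTs in T[1,2] deriving "dd": ["A", "S"]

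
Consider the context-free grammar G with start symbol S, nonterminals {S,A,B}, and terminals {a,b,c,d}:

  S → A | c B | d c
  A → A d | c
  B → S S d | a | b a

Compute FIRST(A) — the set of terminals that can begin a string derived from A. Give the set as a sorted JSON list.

FIRST iteration:
[1]
  A via A→c: +{c}
  B via B→a: +{a}
  B via B→b a: +{b}
  S via S→A: +{c}
  S via S→d c: +{d}
  FIRST[S]={c,d}  FIRST[A]={c}  FIRST[B]={a,b}
[2]
  B via B→S S d: +{c,d}
  FIRST[S]={c,d}  FIRST[A]={c}  FIRST[B]={a,b,c,d}
[3] done
  FIRST[S]={c,d}  FIRST[A]={c}  FIRST[B]={a,b,c,d}

FIRST(A) = ["c"]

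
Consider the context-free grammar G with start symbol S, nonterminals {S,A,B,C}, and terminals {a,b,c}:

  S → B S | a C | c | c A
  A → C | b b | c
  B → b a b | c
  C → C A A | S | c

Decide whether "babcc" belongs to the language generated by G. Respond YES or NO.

Convert to CNF:
  S -> B S | T0 C | T2 A | c
  A -> B S | C X3 | T0 C | T1 T1 | T2 A | c
  B -> T1 X4 | c
  C -> B S | C X5 | T0 C | T2 A | c
  T0 -> a
  T1 -> b
  T2 -> c
  X3 -> A A
  X4 -> T0 T1
  X5 -> A A

CYK fill:
  T[0,0] 'b' = {T1}  orig:{}
  T[1,1] 'a' = {T0}  orig:{}
  T[2,2] 'b' = {T1}  orig:{}
  T[3,3] 'c' = {A,B,C,S,T2}  orig:{A,B,C,S}
  T[4,4] 'c' = {A,B,C,S,T2}  orig:{A,B,C,S}
  T[0,1] 'ba' = ∅
  T[1,2] 'ab' = {X4}  orig:{}
  T[2,3] 'bc' = ∅
  T[3,4] 'cc' = {A,C,S,X3,X5}  orig:{A,C,S}
  T[0,2] 'bab' = {B}
  T[1,3] 'abc' = ∅
  T[2,4] 'bcc' = ∅
  T[0,3] 'babc' = {A,C,S}
  T[1,4] 'abcc' = ∅
  T[0,4] 'babcc' = {A,C,S,X3,X5}  orig:{A,C,S}

S ∈ T[0,4] ⇒ YES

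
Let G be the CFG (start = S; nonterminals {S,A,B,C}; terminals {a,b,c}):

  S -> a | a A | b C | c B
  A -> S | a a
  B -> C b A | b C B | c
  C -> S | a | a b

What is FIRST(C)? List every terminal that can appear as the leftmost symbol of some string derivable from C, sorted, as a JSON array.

FIRST sets, iterate to fixpoint:
[1]
  A via A→a a: +{a}
  B via B→b C B: +{b}
  B via B→c: +{c}
  C via C→a: +{a}
  S via S→a: +{a}
  S via S→b C: +{b}
  S via S→c B: +{c}
  S: {a,b,c}  A: {a}  B: {b,c}  C: {a}
[2]
  A via A→S: +{b,c}
  B via B→C b A: +{a}
  C via C→S: +{b,c}
  S: {a,b,c}  A: {a,b,c}  B: {a,b,c}  C: {a,b,c}
[3] (no change)
  S: {a,b,c}  A: {a,b,c}  B: {a,b,c}  C: {a,b,c}

FIRST(C) = ["a", "b", "c"]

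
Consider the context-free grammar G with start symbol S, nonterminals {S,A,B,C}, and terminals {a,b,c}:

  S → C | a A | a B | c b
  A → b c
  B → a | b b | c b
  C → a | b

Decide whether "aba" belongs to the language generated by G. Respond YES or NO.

Convert to CNF:
  S -> T1 T0 | T2 A | T2 B | a | b
  A -> T0 T1
  B -> T0 T0 | T1 T0 | a
  C -> a | b
  T0 -> b
  T1 -> c
  T2 -> a

CYK fill:
  cell(0,0) a: {B,C,S,T2}  orig:{B,C,S}
  cell(1,1) b: {C,S,T0}  orig:{C,S}
  cell(2,2) a: {B,C,S,T2}  orig:{B,C,S}
  cell(0,1) ab: ∅
  cell(1,2) ba: ∅
  cell(0,2) aba: ∅

S ∉ T[0,2] ⇒ NO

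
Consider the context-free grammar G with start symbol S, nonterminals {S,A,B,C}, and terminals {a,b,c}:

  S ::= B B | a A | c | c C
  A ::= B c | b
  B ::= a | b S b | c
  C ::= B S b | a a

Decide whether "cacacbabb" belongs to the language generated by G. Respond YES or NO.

CNF form of G:
  S -> B B | T0 C | T2 A | c
  A -> B T0 | b
  B -> T1 X3 | a | c
  C -> B X4 | T2 T2
  T0 -> c
  T1 -> b
  T2 -> a
  X3 -> S T1
  X4 -> S T1

CYK table (by increasing span):
  [0..0]={B,S,T0}  "c"  orig:{B,S}
  [1..1]={B,T2}  "a"  orig:{B}
  [2..2]={B,S,T0}  "c"  orig:{B,S}
  [3..3]={B,T2}  "a"  orig:{B}
  [4..4]={B,S,T0}  "c"  orig:{B,S}
  [5..5]={A,T1}  "b"  orig:{A}
  [6..6]={B,T2}  "a"  orig:{B}
  [7..7]={A,T1}  "b"  orig:{A}
  [8..8]={A,T1}  "b"  orig:{A}
  [0..1]={S}  "ca"
  [1..2]={A,S}  "ac"
  [2..3]={S}  "ca"
  [3..4]={A,S}  "ac"
  [4..5]={X3,X4}  "cb"  orig:{}
  [5..6]=∅  "ba"
  [6..7]={S}  "ab"
  [7..8]=∅  "bb"
  [0..2]=∅  "cac"
  [1..3]=∅  "aca"
  [2..4]=∅  "cac"
  [3..5]={C,X3,X4}  "acb"  orig:{C}
  [4..6]=∅  "cba"
  [5..7]=∅  "bab"
  [6..8]={X3,X4}  "abb"  orig:{}
  [0..3]=∅  "caca"
  [1..4]=∅  "acac"
  [2..5]={C,S}  "cacb"
  [3..6]=∅  "acba"
  [4..7]=∅  "cbab"
  [5..8]={B}  "babb"
  [0..4]=∅  "cacac"
  [1..5]=∅  "acacb"
  [2..6]=∅  "cacba"
  [3..7]=∅  "acbab"
  [4..8]={S}  "cbabb"
  [0..5]=∅  "cacacb"
  [1..6]=∅  "acacba"
  [2..7]=∅  "cacbab"
  [3..8]=∅  "acbabb"
  [0..6]=∅  "cacacba"
  [1..7]=∅  "acacbab"
  [2..8]=∅  "cacbabb"
  [0..7]=∅  "cacacbab"
  [1..8]=∅  "acacbabb"
  [0..8]=∅  "cacacbabb"

S ∉ T[0,8] ⇒ NO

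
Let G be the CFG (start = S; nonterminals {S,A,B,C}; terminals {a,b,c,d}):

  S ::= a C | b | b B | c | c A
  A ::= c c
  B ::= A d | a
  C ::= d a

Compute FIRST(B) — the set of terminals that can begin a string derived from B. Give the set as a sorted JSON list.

FIRST sets, iterate to fixpoint:
iter 1:
  A via A→c c: +{c}
  B via B→A d: +{c}
  B via B→a: +{a}
  C via C→d a: +{d}
  S via S→a C: +{a}
  S via S→b: +{b}
  S via S→c: +{c}
  S: {a,b,c}  A: {c}  B: {a,c}  C: {d}
iter 2: (no change)
  S: {a,b,c}  A: {c}  B: {a,c}  C: {d}

FIRST(B) = ["a", "c"]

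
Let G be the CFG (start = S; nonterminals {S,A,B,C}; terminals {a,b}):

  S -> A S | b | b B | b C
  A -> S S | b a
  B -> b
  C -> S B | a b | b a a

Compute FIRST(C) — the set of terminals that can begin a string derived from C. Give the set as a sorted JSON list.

Compute FIRST by fixpoint:
pass 1:
  A via A→b a: +{b}
  B via B→b: +{b}
  C via C→a b: +{a}
  C via C→b a a: +{b}
  S via S→A S: +{b}
  S: {b}  A: {b}  B: {b}  C: {a,b}
pass 2: done
  S: {b}  A: {b}  B: {b}  C: {a,b}

FIRST(C) = ["a", "b"]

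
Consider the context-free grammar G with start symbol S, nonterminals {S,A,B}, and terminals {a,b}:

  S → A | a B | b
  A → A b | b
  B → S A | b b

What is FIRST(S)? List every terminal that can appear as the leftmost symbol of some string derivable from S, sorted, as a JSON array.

FIRST sets, iterate to fixpoint:
[1]
  A via A→b: +{b}
  B via B→b b: +{b}
  S via S→A: +{b}
  S via S→a B: +{a}
  FIRST[S]={a,b}  FIRST[A]={b}  FIRST[B]={b}
[2]
  B via B→S A: +{a}
  FIRST[S]={a,b}  FIRST[A]={b}  FIRST[B]={a,b}
[3] done
  FIRST[S]={a,b}  FIRST[A]={b}  FIRST[B]={a,b}

FIRST(S) = ["a", "b"]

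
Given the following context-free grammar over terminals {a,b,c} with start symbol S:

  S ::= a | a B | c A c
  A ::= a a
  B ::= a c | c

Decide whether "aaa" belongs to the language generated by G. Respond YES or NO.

CNF form of G:
  S -> T0 B | T1 X2 | a
  A -> T0 T0
  B -> T0 T1 | c
  T0 -> a
  T1 -> c
  X2 -> A T1

Fill CYK table bottom-up:
  T[0,0] 'a' = {S,T0}  orig:{S}
  T[1,1] 'a' = {S,T0}  orig:{S}
  T[2,2] 'a' = {S,T0}  orig:{S}
  T[0,1] 'aa' = {A}
  T[1,2] 'aa' = {A}
  T[0,2] 'aaa' = ∅

S ∉ T[0,2] ⇒ NO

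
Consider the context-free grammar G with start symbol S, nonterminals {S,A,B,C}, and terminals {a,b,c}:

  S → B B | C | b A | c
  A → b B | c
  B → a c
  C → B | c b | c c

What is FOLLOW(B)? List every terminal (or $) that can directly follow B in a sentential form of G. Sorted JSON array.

FIRST iteration:
iter 1:
  A via A→b B: +{b}
  A via A→c: +{c}
  B via B→a c: +{a}
  C via C→B: +{a}
  C via C→c b: +{c}
  S via S→B B: +{a}
  S via S→C: +{c}
  S via S→b A: +{b}
  S: {a,b,c}  A: {b,c}  B: {a}  C: {a,c}
iter 2: (stable)
  S: {a,b,c}  A: {b,c}  B: {a}  C: {a,c}

Compute FOLLOW by fixpoint:
initialize: $ ∈ FOLLOW(S)
pass 1:
  S→B B: FOLLOW(B) ⊇ FIRST(B) = {a}; new: +{a}
  S→B B: FOLLOW(B) ⊇ FOLLOW(S) ⊇ {$}; new: +{$}
  S→C: FOLLOW(C) ⊇ FOLLOW(S) ⊇ {$}; new: +{$}
  S→b A: FOLLOW(A) ⊇ FOLLOW(S) ⊇ {$}; new: +{$}
  FOLLOW(S)={$}  FOLLOW(A)={$}  FOLLOW(B)={$,a}  FOLLOW(C)={$}
pass 2: done
  FOLLOW(S)={$}  FOLLOW(A)={$}  FOLLOW(B)={$,a}  FOLLOW(C)={$}

FOLLOW(B) = ["$", "a"]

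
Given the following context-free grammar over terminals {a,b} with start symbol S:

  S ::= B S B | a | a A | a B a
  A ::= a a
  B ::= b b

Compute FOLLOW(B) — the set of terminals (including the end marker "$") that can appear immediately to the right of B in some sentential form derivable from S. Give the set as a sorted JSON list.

FIRST sets, iterate to fixpoint:
iter 1:
  A via A→a a: +{a}
  B via B→b b: +{b}
  S via S→B S B: +{b}
  S via S→a: +{a}
  S: {a,b}  A: {a}  B: {b}
iter 2: done
  S: {a,b}  A: {a}  B: {b}

Compute FOLLOW by fixpoint:
FOLLOW(S) := {$}
pass 1:
  S→B S B: FOLLOW(B) ⊇ FIRST(S) = {a,b}; new: +{a,b}
  S→B S B: FOLLOW(S) ⊇ FIRST(B) = {b}; new: +{b}
  S→B S B: FOLLOW(B) ⊇ FOLLOW(S) ⊇ {$,b}; new: +{$}
  S→a A: FOLLOW(A) ⊇ FOLLOW(S) ⊇ {$,b}; new: +{$,b}
  FOLLOW[S]={$,b}  FOLLOW[A]={$,b}  FOLLOW[B]={$,a,b}
pass 2: (stable)
  FOLLOW[S]={$,b}  FOLLOW[A]={$,b}  FOLLOW[B]={$,a,b}

FOLLOW(B) = ["$", "a", "b"]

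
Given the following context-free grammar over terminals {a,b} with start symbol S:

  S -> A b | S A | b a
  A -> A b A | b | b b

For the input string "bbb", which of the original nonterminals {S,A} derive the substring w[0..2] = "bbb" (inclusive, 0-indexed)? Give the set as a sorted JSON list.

Convert to CNF:
  S -> A T0 | S A | T0 T1
  A -> A X2 | T0 T0 | b
  T0 -> b
  T1 -> a
  X2 -> T0 A

CYK fill — only the sub-triangle for w[0..2]:
  [0..0]={A,T0}  "b"  orig:{A}
  [1..1]={A,T0}  "b"  orig:{A}
  [2..2]={A,T0}  "b"  orig:{A}
  [0..1]={A,S,X2}  "bb"  orig:{A,S}
  [1..2]={A,S,X2}  "bb"  orig:{A,S}
  [0..2]={A,S,X2}  "bbb"  orig:{A,S}

Original NTs in T[0,2] deriving "bbb": ["A", "S"]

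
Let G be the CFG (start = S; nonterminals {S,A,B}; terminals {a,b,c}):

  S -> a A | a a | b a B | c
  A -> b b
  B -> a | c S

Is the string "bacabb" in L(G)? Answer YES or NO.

CNF form of G:
  S -> T0 X3 | T2 A | T2 T2 | c
  A -> T0 T0
  B -> T1 S | a
  T0 -> b
  T1 -> c
  T2 -> a
  X3 -> T2 B

CYK fill:
  cell(0,0) b: {T0}  orig:{}
  cell(1,1) a: {B,T2}  orig:{B}
  cell(2,2) c: {S,T1}  orig:{S}
  cell(3,3) a: {B,T2}  orig:{B}
  cell(4,4) b: {T0}  orig:{}
  cell(5,5) b: {T0}  orig:{}
  cell(0,1) ba: ∅
  cell(1,2) ac: ∅
  cell(2,3) ca: ∅
  cell(3,4) ab: ∅
  cell(4,5) bb: {A}
  cell(0,2) bac: ∅
  cell(1,3) aca: ∅
  cell(2,4) cab: ∅
  cell(3,5) abb: {S}
  cell(0,3) baca: ∅
  cell(1,4) acab: ∅
  cell(2,5) cabb: {B}
  cell(0,4) bacab: ∅
  cell(1,5) acabb: {X3}  orig:{}
  cell(0,5) bacabb: {S}

S ∈ T[0,5] ⇒ YES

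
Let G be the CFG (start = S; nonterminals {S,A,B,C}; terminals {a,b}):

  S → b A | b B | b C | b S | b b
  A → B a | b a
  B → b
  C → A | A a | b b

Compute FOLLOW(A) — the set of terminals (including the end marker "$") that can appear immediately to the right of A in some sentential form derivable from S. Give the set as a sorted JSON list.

FIRST iteration:
iter 1:
  A via A→b a: +{b}
  B via B→b: +{b}
  C via C→A: +{b}
  S via S→b A: +{b}
  FIRST(S)={b}  FIRST(A)={b}  FIRST(B)={b}  FIRST(C)={b}
iter 2: done
  FIRST(S)={b}  FIRST(A)={b}  FIRST(B)={b}  FIRST(C)={b}

Compute FOLLOW by fixpoint:
initialize: $ ∈ FOLLOW(S)
pass 1:
  A→B a: FOLLOW(B) ⊇ FIRST(a) = {a}; new: +{a}
  C→A a: FOLLOW(A) ⊇ FIRST(a) = {a}; new: +{a}
  S→b A: FOLLOW(A) ⊇ FOLLOW(S) ⊇ {$}; new: +{$}
  S→b B: FOLLOW(B) ⊇ FOLLOW(S) ⊇ {$}; new: +{$}
  S→b C: FOLLOW(C) ⊇ FOLLOW(S) ⊇ {$}; new: +{$}
  FOLLOW[S]={$}  FOLLOW[A]={$,a}  FOLLOW[B]={$,a}  FOLLOW[C]={$}
pass 2: done
  FOLLOW[S]={$}  FOLLOW[A]={$,a}  FOLLOW[B]={$,a}  FOLLOW[C]={$}

FOLLOW(A) = ["$", "a"]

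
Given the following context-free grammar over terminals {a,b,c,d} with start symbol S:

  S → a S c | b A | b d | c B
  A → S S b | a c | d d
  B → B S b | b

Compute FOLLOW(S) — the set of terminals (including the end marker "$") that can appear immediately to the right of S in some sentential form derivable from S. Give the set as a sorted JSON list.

FIRST sets, iterate to fixpoint:
[1]
  A via A→a c: +{a}
  A via A→d d: +{d}
  B via B→b: +{b}
  S via S→a S c: +{a}
  S via S→b A: +{b}
  S via S→c B: +{c}
  FIRST[S]={a,b,c}  FIRST[A]={a,d}  FIRST[B]={b}
[2]
  A via A→S S b: +{b,c}
  FIRST[S]={a,b,c}  FIRST[A]={a,b,c,d}  FIRST[B]={b}
[3] (no change)
  FIRST[S]={a,b,c}  FIRST[A]={a,b,c,d}  FIRST[B]={b}

Compute FOLLOW by fixpoint:
seed FOLLOW(S) with $
pass 1:
  A→S S b: FOLLOW(S) ⊇ FIRST(S) = {a,b,c}; new: +{a,b,c}
  B→B S b: FOLLOW(B) ⊇ FIRST(S) = {a,b,c}; new: +{a,b,c}
  S→b A: FOLLOW(A) ⊇ FOLLOW(S) ⊇ {$,a,b,c}; new: +{$,a,b,c}
  S→c B: FOLLOW(B) ⊇ FOLLOW(S) ⊇ {$,a,b,c}; new: +{$}
  FOLLOW(S)={$,a,b,c}  FOLLOW(A)={$,a,b,c}  FOLLOW(B)={$,a,b,c}
pass 2: (no change)
  FOLLOW(S)={$,a,b,c}  FOLLOW(A)={$,a,b,c}  FOLLOW(B)={$,a,b,c}

FOLLOW(S) = ["$", "a", "b", "c"]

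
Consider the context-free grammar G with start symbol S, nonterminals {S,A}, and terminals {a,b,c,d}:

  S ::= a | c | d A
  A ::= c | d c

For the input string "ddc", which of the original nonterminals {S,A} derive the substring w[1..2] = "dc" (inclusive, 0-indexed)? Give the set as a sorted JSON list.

CNF form of G:
  S -> T0 A | a | c
  A -> T0 T1 | c
  T0 -> d
  T1 -> c

CYK fill — only the sub-triangle for w[1..2]:
  T[1,1] 'd' = {T0}  orig:{}
  T[2,2] 'c' = {A,S,T1}  orig:{A,S}
  T[1,2] 'dc' = {A,S}

Original NTs in T[1,2] deriving "dc": ["A", "S"]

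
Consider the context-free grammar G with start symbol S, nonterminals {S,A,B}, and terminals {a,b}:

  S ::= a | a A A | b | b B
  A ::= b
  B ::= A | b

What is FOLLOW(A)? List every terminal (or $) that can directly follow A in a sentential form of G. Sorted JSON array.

Compute FIRST by fixpoint:
pass 1:
  A via A→b: +{b}
  B via B→A: +{b}
  S via S→a: +{a}
  S via S→b: +{b}
  S: {a,b}  A: {b}  B: {b}
pass 2: (stable)
  S: {a,b}  A: {b}  B: {b}

Compute FOLLOW by fixpoint:
seed FOLLOW(S) with $
iter 1:
  S→a A A: FOLLOW(A) ⊇ FIRST(A) = {b}; new: +{b}
  S→a A A: FOLLOW(A) ⊇ FOLLOW(S) ⊇ {$}; new: +{$}
  S→b B: FOLLOW(B) ⊇ FOLLOW(S) ⊇ {$}; new: +{$}
  FOLLOW[S]={$}  FOLLOW[A]={$,b}  FOLLOW[B]={$}
iter 2: — fixpoint
  FOLLOW[S]={$}  FOLLOW[A]={$,b}  FOLLOW[B]={$}

FOLLOW(A) = ["$", "b"]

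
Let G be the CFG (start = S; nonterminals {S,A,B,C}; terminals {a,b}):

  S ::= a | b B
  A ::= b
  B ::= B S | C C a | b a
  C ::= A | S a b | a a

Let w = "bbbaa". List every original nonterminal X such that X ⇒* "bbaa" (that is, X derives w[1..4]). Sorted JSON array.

CNF form of G:
  S -> T1 B | a
  A -> b
  B -> B S | C X2 | T1 T0
  C -> S X3 | T0 T0 | b
  T0 -> a
  T1 -> b
  X2 -> C T0
  X3 -> T0 T1

CYK fill (cells [i..j] with 1 ≤ i ≤ j ≤ 4 only):
  cell(1,1) b: {A,C,T1}  orig:{A,C}
  cell(2,2) b: {A,C,T1}  orig:{A,C}
  cell(3,3) a: {S,T0}  orig:{S}
  cell(4,4) a: {S,T0}  orig:{S}
  cell(1,2) bb: ∅
  cell(2,3) ba: {B,X2}  orig:{B}
  cell(3,4) aa: {C}
  cell(1,3) bba: {B,S}
  cell(2,4) baa: {B}
  cell(1,4) bbaa: {B,S}

Original NTs in T[1,4] deriving "bbaa": ["B", "S"]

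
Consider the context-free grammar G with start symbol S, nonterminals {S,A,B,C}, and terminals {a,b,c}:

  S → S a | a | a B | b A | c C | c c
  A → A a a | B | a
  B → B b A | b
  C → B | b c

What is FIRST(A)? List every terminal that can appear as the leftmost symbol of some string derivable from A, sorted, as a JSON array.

FIRST iteration:
round 1:
  A via A→a: +{a}
  B via B→b: +{b}
  C via C→B: +{b}
  S via S→a: +{a}
  S via S→b A: +{b}
  S via S→c C: +{c}
  FIRST(S)={a,b,c}  FIRST(A)={a}  FIRST(B)={b}  FIRST(C)={b}
round 2:
  A via A→B: +{b}
  FIRST(S)={a,b,c}  FIRST(A)={a,b}  FIRST(B)={b}  FIRST(C)={b}
round 3: (stable)
  FIRST(S)={a,b,c}  FIRST(A)={a,b}  FIRST(B)={b}  FIRST(C)={b}

FIRST(A) = ["a", "b"]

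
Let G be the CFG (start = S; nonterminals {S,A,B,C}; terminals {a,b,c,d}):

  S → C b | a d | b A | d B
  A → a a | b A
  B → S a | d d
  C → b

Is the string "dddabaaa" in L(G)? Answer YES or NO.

Convert to CNF:
  S -> C T1 | T0 T2 | T1 A | T2 B
  A -> T0 T0 | T1 A
  B -> S T0 | T2 T2
  C -> b
  T0 -> a
  T1 -> b
  T2 -> d

CYK fill:
  [0..0]={T2}  "d"  orig:{}
  [1..1]={T2}  "d"  orig:{}
  [2..2]={T2}  "d"  orig:{}
  [3..3]={T0}  "a"  orig:{}
  [4..4]={C,T1}  "b"  orig:{C}
  [5..5]={T0}  "a"  orig:{}
  [6..6]={T0}  "a"  orig:{}
  [7..7]={T0}  "a"  orig:{}
  [0..1]={B}  "dd"
  [1..2]={B}  "dd"
  [2..3]=∅  "da"
  [3..4]=∅  "ab"
  [4..5]=∅  "ba"
  [5..6]={A}  "aa"
  [6..7]={A}  "aa"
  [0..2]={S}  "ddd"
  [1..3]=∅  "dda"
  [2..4]=∅  "dab"
  [3..5]=∅  "aba"
  [4..6]={A,S}  "baa"
  [5..7]=∅  "aaa"
  [0..3]={B}  "ddda"
  [1..4]=∅  "ddab"
  [2..5]=∅  "daba"
  [3..6]=∅  "abaa"
  [4..7]={B}  "baaa"
  [0..4]=∅  "dddab"
  [1..5]=∅  "ddaba"
  [2..6]=∅  "dabaa"
  [3..7]=∅  "abaaa"
  [0..5]=∅  "dddaba"
  [1..6]=∅  "ddabaa"
  [2..7]=∅  "dabaaa"
  [0..6]=∅  "dddabaa"
  [1..7]=∅  "ddabaaa"
  [0..7]=∅  "dddabaaa"

S ∉ T[0,7] ⇒ NO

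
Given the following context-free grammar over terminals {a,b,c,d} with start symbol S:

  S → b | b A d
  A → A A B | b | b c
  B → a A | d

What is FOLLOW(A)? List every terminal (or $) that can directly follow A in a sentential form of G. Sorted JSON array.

FIRST sets, iterate to fixpoint:
[1]
  A via A→b: +{b}
  B via B→a A: +{a}
  B via B→d: +{d}
  S via S→b: +{b}
  FIRST[S]={b}  FIRST[A]={b}  FIRST[B]={a,d}
[2] (no change)
  FIRST[S]={b}  FIRST[A]={b}  FIRST[B]={a,d}

Compute FOLLOW by fixpoint:
initialize: $ ∈ FOLLOW(S)
round 1:
  A→A A B: FOLLOW(A) ⊇ FIRST(A) = {b}; new: +{b}
  A→A A B: FOLLOW(A) ⊇ FIRST(B) = {a,d}; new: +{a,d}
  A→A A B: FOLLOW(B) ⊇ FOLLOW(A) ⊇ {a,b,d}; new: +{a,b,d}
  FOLLOW(S)={$}  FOLLOW(A)={a,b,d}  FOLLOW(B)={a,b,d}
round 2: (stable)
  FOLLOW(S)={$}  FOLLOW(A)={a,b,d}  FOLLOW(B)={a,b,d}

FOLLOW(A) = ["a", "b", "d"]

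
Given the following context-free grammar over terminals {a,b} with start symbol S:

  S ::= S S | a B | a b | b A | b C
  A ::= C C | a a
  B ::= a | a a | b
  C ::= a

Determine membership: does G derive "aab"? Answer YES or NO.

CNF form of G:
  S -> S S | T0 B | T0 T1 | T1 A | T1 C
  A -> C C | T0 T0
  B -> T0 T0 | a | b
  C -> a
  T0 -> a
  T1 -> b

Fill CYK table bottom-up:
  cell(0,0) a: {B,C,T0}  orig:{B,C}
  cell(1,1) a: {B,C,T0}  orig:{B,C}
  cell(2,2) b: {B,T1}  orig:{B}
  cell(0,1) aa: {A,B,S}
  cell(1,2) ab: {S}
  cell(0,2) aab: ∅

S ∉ T[0,2] ⇒ NO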